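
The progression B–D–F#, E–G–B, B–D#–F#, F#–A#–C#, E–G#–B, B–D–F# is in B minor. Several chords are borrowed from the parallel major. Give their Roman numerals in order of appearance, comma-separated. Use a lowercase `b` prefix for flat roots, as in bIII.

I, IV

The diatonic triads in B minor (with V from harmonic minor) are Bm, C#dim, D, Em, F#, G, A. Of the given chords, B–D–F# = Bm, E–G–B = Em and F#–A#–C# = F# are diatonic. But B–D#–F# is foreign: the diatonic i on degree 1 is Bm, whereas B comes from B major. It is labeled I. E–G#–B is not: scale degree 4 in B minor carries Em (iv). In B major the chord on that degree is E, so here it functions as IV, borrowed from the parallel major.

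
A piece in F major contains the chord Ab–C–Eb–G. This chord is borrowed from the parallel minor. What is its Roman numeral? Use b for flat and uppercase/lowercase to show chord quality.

bIIImaj7

Ab is the lowered form of scale degree 3 in F major (the diatonic degree 3 is A). Ab–C–Eb–G is a major-seventh chord — the form found in F minor, not the diatonic iii (Am). Borrowed into F major it is written bIIImaj7.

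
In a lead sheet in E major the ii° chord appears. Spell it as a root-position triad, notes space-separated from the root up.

ii° is built on scale degree 2, which is F# in both E major and its parallel. Stacking thirds in E minor on F# gives F#–A–C.

F# A C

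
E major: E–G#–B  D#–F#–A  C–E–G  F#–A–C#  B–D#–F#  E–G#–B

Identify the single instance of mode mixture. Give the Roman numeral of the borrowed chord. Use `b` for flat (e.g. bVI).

E major has the diatonic set E, F#m, G#m, A, B, C#m, D#dim. E–G#–B = E, D#–F#–A = D#dim, F#–A–C# = F#m and B–D#–F# = B all belong to that set. But C–E–G is foreign: the diatonic vi on degree 6 is C#m, whereas C comes from E minor. It is labeled bVI.

bVI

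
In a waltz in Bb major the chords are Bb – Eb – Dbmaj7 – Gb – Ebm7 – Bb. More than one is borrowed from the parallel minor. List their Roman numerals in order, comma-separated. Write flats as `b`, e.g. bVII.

In Bb major the diatonic chords are Bb, Cm, Dm, Eb, F, Gm, Adim. Bb and Eb are both diatonic. But Dbmaj7 (Db–F–Ab–C) is foreign: the diatonic iii on degree 3 is Dm, whereas Dbmaj7 comes from Bb minor. It is labeled bIIImaj7. But Gb (Gb–Bb–Db) is foreign: the diatonic vi on degree 6 is Gm, whereas Gb comes from Bb minor. It is labeled bVI. Ebm7 (Eb–Gb–Bb–Db) doesn't fit — on degree 4 Bb major would have Eb (IV). Ebm7 is the degree-4 chord of Bb minor, so it is the borrowed iv7.

bIIImaj7, bVI, iv7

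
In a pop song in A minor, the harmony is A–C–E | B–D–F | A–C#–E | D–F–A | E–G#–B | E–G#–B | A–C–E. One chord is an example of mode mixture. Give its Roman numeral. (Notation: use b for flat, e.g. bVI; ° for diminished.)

I

A minor has the diatonic set Am, Bdim, C, Dm, E, F, G (with V from harmonic minor). A–C–E = Am, B–D–F = Bdim, D–F–A = Dm and E–G#–B = E all belong to that set. A–C#–E is not: scale degree 1 in A minor carries Am (i). In A major the chord on that degree is A, so here it functions as I, borrowed from the parallel major.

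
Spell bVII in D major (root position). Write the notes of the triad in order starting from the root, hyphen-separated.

C-E-G

Scale degree 7 in D major is C#. bVII uses the lowered form, C, taken from D minor. In D minor the chord on C is C–E–G.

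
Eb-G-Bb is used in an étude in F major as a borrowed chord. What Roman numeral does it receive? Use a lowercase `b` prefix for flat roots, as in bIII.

Eb is the lowered form of scale degree 7 in F major (the diatonic degree 7 is E). Eb–G–Bb is a major chord — the form found in F minor, not the diatonic vii° (Edim). Borrowed into F major it is written bVII.

bVII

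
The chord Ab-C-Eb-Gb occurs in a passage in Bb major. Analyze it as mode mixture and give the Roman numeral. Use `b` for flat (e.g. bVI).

bVII7

In Bb major scale degree 7 is A; Ab is its lowered form, from Bb minor. Diatonically Bb major has Adim (vii°) on that degree; Ab–C–Eb–Gb is instead the dominant-seventh chord native to Bb minor, so it takes the label bVII7.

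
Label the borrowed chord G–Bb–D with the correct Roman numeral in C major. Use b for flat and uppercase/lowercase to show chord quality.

v

The root G is the diatonic 5th degree of C major; the borrowing shows in the chord quality. G–Bb–D is a minor chord — the form found in C minor, not the diatonic V (G). Borrowed into C major it is written v.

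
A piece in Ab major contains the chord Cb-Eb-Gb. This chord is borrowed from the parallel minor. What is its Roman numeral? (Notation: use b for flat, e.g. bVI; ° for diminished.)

In Ab major scale degree 3 is C; Cb is its lowered form, from Ab minor. The diatonic chord on degree 3 would be Cm (iii), but Cb–Eb–Gb is the major chord from Ab minor. As a borrowed chord it is labeled bIII.

bIII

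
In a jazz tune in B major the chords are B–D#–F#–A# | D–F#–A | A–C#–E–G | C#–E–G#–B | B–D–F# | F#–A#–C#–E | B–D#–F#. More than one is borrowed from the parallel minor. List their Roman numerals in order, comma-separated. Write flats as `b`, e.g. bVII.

B major has the diatonic set B, C#m, D#m, E, F#, G#m, A#dim. B–D#–F#–A# = Bmaj7, C#–E–G#–B = C#m7, F#–A#–C#–E = F#7 and B–D#–F# = B are all diatonic. D–F#–A doesn't fit — on degree 3 B major would have D#m (iii). D is the degree-3 chord of B minor, so it is the borrowed bIII. A–C#–E–G doesn't fit — on degree 7 B major would have A#dim (vii°). A7 is the degree-7 chord of B minor, so it is the borrowed bVII7. But B–D–F# is foreign: the diatonic I on degree 1 is B, whereas Bm comes from B minor. It is labeled i.

bIII, bVII7, i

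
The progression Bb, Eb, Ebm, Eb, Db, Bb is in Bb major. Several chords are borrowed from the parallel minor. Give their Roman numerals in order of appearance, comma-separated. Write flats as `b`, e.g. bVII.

The diatonic triads in Bb major are Bb, Cm, Dm, Eb, F, Gm, Adim. Bb and Eb both belong to that set. But Ebm (Eb–Gb–Bb) is foreign: the diatonic IV on degree 4 is Eb, whereas Ebm comes from Bb minor. It is labeled iv. But Db (Db–F–Ab) is foreign: the diatonic iii on degree 3 is Dm, whereas Db comes from Bb minor. It is labeled bIII.

iv, bIII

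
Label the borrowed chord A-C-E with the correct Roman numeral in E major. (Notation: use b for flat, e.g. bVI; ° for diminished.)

iv

A is scale degree 4 in E major. Diatonically E major has A (IV) on that degree; A–C–E is instead the minor chord native to E minor, so it takes the label iv.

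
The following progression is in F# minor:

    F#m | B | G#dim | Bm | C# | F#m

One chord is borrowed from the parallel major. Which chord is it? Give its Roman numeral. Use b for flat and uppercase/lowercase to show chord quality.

F# minor has the diatonic set F#m, G#dim, A, Bm, C#, D, E (with V from harmonic minor). Of the given chords, F#m, G#dim, Bm and C# are diatonic. B (B–D#–F#) is not: scale degree 4 in F# minor carries Bm (iv). In F# major the chord on that degree is B, so here it functions as IV, borrowed from the parallel major.

IV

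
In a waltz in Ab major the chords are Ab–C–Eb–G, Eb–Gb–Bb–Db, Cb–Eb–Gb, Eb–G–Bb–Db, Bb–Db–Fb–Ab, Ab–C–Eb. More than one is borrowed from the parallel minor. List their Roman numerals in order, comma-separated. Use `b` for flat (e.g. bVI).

v7, bIII, iiø7

Ab major has the diatonic set Ab, Bbm, Cm, Db, Eb, Fm, Gdim. Ab–C–Eb–G = Abmaj7, Eb–G–Bb–Db = Eb7 and Ab–C–Eb = Ab all belong to that set. But Eb–Gb–Bb–Db is foreign: the diatonic V on degree 5 is Eb, whereas Ebm7 comes from Ab minor. It is labeled v7. Cb–Eb–Gb doesn't fit — on degree 3 Ab major would have Cm (iii). Cb is the degree-3 chord of Ab minor, so it is the borrowed bIII. Bb–Db–Fb–Ab doesn't fit — on degree 2 Ab major would have Bbm (ii). Bbm7b5 is the degree-2 chord of Ab minor, so it is the borrowed iiø7.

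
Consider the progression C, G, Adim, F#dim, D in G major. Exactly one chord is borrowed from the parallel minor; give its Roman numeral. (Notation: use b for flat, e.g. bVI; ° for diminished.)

ii°

The diatonic triads in G major are G, Am, Bm, C, D, Em, F#dim. C, G, F#dim and D all belong to that set. Adim (A–C–Eb) is not: scale degree 2 in G major carries Am (ii). In G minor the chord on that degree is Adim, so here it functions as ii°, borrowed from the parallel minor.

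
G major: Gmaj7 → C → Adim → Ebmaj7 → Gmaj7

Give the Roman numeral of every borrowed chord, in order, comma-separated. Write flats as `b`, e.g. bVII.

ii°, bVImaj7

The diatonic triads in G major are G, Am, Bm, C, D, Em, F#dim. Gmaj7 and C are both diatonic. But Adim (A–C–Eb) is foreign: the diatonic ii on degree 2 is Am, whereas Adim comes from G minor. It is labeled ii°. Ebmaj7 (Eb–G–Bb–D) is not: scale degree 6 in G major carries Em (vi). In G minor the chord on that degree is Ebmaj7, so here it functions as bVImaj7, borrowed from the parallel minor.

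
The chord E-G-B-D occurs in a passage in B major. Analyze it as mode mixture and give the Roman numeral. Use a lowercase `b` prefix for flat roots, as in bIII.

iv7

E is scale degree 4 in B major. The diatonic chord on degree 4 would be E (IV), but E–G–B–D is the minor-seventh chord from B minor. As a borrowed chord it is labeled iv7.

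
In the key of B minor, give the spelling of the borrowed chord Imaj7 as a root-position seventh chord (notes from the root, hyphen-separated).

Imaj7 is built on scale degree 1, which is B in both B minor and its parallel. Stacking thirds in B major on B gives B–D#–F#–A#.

B-D#-F#-A#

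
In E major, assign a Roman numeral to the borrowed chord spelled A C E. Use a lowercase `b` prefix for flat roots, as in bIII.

iv

The root A is the diatonic 4th degree of E major; the borrowing shows in the chord quality. Diatonically E major has A (IV) on that degree; A–C–E is instead the minor chord native to E minor, so it takes the label iv.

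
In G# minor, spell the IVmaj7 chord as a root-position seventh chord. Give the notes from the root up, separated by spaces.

C# E# G# B#

IVmaj7 is built on scale degree 4, which is C# in both G# minor and its parallel. Building the major-seventh chord from the parallel major on C#: C#–E#–G#–B#.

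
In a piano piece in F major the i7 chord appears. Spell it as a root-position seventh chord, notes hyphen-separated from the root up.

i7 is built on scale degree 1, which is F in both F major and its parallel. Stacking thirds in F minor on F gives F–Ab–C–Eb.

F-Ab-C-Eb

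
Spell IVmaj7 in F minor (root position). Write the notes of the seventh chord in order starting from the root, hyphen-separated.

IVmaj7 is built on scale degree 4, which is Bb in both F minor and its parallel. In F major the chord on Bb is Bb–D–F–A.

Bb-D-F-A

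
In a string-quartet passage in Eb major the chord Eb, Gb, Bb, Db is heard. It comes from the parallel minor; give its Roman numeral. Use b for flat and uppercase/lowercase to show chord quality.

Eb is scale degree 1 in Eb major. Diatonically Eb major has Eb (I) on that degree; Eb–Gb–Bb–Db is instead the minor-seventh chord native to Eb minor, so it takes the label i7.

i7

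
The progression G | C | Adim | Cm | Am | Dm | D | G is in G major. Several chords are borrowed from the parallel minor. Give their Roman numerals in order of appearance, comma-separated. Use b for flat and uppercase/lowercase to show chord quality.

ii°, iv, v

The diatonic triads in G major are G, Am, Bm, C, D, Em, F#dim. G, C, Am and D all belong to that set. Adim (A–C–Eb) doesn't fit — on degree 2 G major would have Am (ii). Adim is the degree-2 chord of G minor, so it is the borrowed ii°. Cm (C–Eb–G) doesn't fit — on degree 4 G major would have C (IV). Cm is the degree-4 chord of G minor, so it is the borrowed iv. Dm (D–F–A) is not: scale degree 5 in G major carries D (V). In G minor the chord on that degree is Dm, so here it functions as v, borrowed from the parallel minor.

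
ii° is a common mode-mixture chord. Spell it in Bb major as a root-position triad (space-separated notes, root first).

ii° is built on scale degree 2, which is C in both Bb major and its parallel. In Bb minor the chord on C is C–Eb–Gb.

C Eb Gb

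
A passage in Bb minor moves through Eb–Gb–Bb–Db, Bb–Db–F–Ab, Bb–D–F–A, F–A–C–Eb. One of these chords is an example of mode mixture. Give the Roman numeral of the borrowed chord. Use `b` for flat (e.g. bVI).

Imaj7

Bb minor has the diatonic set Bbm, Cdim, Db, Ebm, F, Gb, Ab (with V from harmonic minor). Eb–Gb–Bb–Db = Ebm7, Bb–Db–F–Ab = Bbm7 and F–A–C–Eb = F7 all belong to that set. Bb–D–F–A is not: scale degree 1 in Bb minor carries Bbm (i). In Bb major the chord on that degree is Bbmaj7, so here it functions as Imaj7, borrowed from the parallel major.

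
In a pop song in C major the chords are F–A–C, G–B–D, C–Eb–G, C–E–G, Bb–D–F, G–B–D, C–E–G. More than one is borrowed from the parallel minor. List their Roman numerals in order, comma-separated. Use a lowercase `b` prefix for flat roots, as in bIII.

The diatonic triads in C major are C, Dm, Em, F, G, Am, Bdim. Of the given chords, F–A–C = F, G–B–D = G and C–E–G = C are diatonic. C–Eb–G doesn't fit — on degree 1 C major would have C (I). Cm is the degree-1 chord of C minor, so it is the borrowed i. But Bb–D–F is foreign: the diatonic vii° on degree 7 is Bdim, whereas Bb comes from C minor. It is labeled bVII.

i, bVII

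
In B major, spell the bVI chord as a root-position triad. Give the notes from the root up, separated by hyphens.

G-B-D

The root of bVI is the lowered 6th degree: G# becomes G. In B minor the chord on G is G–B–D.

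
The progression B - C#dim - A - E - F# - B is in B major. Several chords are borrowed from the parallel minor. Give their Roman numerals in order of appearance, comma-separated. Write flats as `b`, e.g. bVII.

ii°, bVII

In B major the diatonic chords are B, C#m, D#m, E, F#, G#m, A#dim. B, E and F# are all diatonic. C#dim (C#–E–G) is not: scale degree 2 in B major carries C#m (ii). In B minor the chord on that degree is C#dim, so here it functions as ii°, borrowed from the parallel minor. A (A–C#–E) doesn't fit — on degree 7 B major would have A#dim (vii°). A is the degree-7 chord of B minor, so it is the borrowed bVII.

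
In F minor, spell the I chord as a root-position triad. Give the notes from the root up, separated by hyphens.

The root, F, is scale degree 1 — the same note in F minor and F major; only the chord quality changes. In F major the chord on F is F–A–C.

F-A-C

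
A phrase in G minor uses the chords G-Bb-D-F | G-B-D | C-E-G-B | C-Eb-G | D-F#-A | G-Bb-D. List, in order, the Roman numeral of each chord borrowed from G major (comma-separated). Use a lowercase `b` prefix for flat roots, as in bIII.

The diatonic triads in G minor (with V from harmonic minor) are Gm, Adim, Bb, Cm, D, Eb, F. G–Bb–D–F = Gm7, C–Eb–G = Cm, D–F#–A = D and G–Bb–D = Gm all belong to that set. G–B–D is not: scale degree 1 in G minor carries Gm (i). In G major the chord on that degree is G, so here it functions as I, borrowed from the parallel major. C–E–G–B is not: scale degree 4 in G minor carries Cm (iv). In G major the chord on that degree is Cmaj7, so here it functions as IVmaj7, borrowed from the parallel major.

I, IVmaj7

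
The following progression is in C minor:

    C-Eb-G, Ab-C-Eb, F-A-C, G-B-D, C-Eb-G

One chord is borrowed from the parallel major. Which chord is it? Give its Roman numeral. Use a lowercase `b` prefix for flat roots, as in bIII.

C minor has the diatonic set Cm, Ddim, Eb, Fm, G, Ab, Bb (with V from harmonic minor). Of the given chords, C–Eb–G = Cm, Ab–C–Eb = Ab and G–B–D = G are diatonic. But F–A–C is foreign: the diatonic iv on degree 4 is Fm, whereas F comes from C major. It is labeled IV.

IV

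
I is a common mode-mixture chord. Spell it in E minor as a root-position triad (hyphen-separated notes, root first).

I is built on scale degree 1, which is E in both E minor and its parallel. Building the major chord from the parallel major on E: E–G#–B.

E-G#-B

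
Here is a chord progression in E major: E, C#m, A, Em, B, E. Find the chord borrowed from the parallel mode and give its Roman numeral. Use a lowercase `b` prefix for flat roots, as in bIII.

i

E major has the diatonic set E, F#m, G#m, A, B, C#m, D#dim. E, C#m, A and B all belong to that set. Em (E–G–B) is not: scale degree 1 in E major carries E (I). In E minor the chord on that degree is Em, so here it functions as i, borrowed from the parallel minor.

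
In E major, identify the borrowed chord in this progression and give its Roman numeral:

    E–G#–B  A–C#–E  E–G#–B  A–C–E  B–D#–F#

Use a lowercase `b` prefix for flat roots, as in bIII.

iv

E major has the diatonic set E, F#m, G#m, A, B, C#m, D#dim. Of the given chords, E–G#–B = E, A–C#–E = A and B–D#–F# = B are diatonic. A–C–E doesn't fit — on degree 4 E major would have A (IV). Am is the degree-4 chord of E minor, so it is the borrowed iv.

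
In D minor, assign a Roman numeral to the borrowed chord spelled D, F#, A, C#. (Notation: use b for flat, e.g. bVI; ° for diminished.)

Imaj7

D is scale degree 1 in D minor. The diatonic chord on degree 1 would be Dm (i), but D–F#–A–C# is the major-seventh chord from D major. As a borrowed chord it is labeled Imaj7.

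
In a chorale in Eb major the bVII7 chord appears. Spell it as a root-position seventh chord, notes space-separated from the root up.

Scale degree 7 in Eb major is D. bVII7 uses the lowered form, Db, taken from Eb minor. Stacking thirds in Eb minor on Db gives Db–F–Ab–Cb.

Db F Ab Cb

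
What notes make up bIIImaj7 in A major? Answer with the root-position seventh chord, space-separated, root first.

The root of bIIImaj7 is the lowered 3rd degree: C# becomes C. Building the major-seventh chord from the parallel minor on C: C–E–G–B.

C E G B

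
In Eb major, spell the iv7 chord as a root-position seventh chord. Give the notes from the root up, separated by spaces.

Ab Cb Eb Gb

The root, Ab, is scale degree 4 — the same note in Eb major and Eb minor; only the chord quality changes. Stacking thirds in Eb minor on Ab gives Ab–Cb–Eb–Gb.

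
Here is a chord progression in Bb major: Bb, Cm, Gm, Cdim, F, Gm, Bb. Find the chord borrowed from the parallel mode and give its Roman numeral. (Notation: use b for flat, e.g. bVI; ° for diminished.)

The diatonic triads in Bb major are Bb, Cm, Dm, Eb, F, Gm, Adim. Bb, Cm, Gm and F all belong to that set. Cdim (C–Eb–Gb) doesn't fit — on degree 2 Bb major would have Cm (ii). Cdim is the degree-2 chord of Bb minor, so it is the borrowed ii°.

ii°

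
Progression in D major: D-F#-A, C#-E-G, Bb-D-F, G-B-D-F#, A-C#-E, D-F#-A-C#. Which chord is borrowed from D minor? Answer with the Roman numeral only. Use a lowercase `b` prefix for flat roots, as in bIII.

bVI

The diatonic triads in D major are D, Em, F#m, G, A, Bm, C#dim. D–F#–A = D, C#–E–G = C#dim, G–B–D–F# = Gmaj7, A–C#–E = A and D–F#–A–C# = Dmaj7 are all diatonic. Bb–D–F is not: scale degree 6 in D major carries Bm (vi). In D minor the chord on that degree is Bb, so here it functions as bVI, borrowed from the parallel minor.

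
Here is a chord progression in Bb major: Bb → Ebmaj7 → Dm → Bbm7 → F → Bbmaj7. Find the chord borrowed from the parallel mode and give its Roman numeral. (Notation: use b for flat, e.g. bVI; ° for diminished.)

The diatonic triads in Bb major are Bb, Cm, Dm, Eb, F, Gm, Adim. Bb, Ebmaj7, Dm, F and Bbmaj7 are all diatonic. Bbm7 (Bb–Db–F–Ab) doesn't fit — on degree 1 Bb major would have Bb (I). Bbm7 is the degree-1 chord of Bb minor, so it is the borrowed i7.

i7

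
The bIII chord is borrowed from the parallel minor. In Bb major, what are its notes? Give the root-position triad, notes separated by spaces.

Db F Ab

The root of bIII is the lowered 3rd degree: D becomes Db. In Bb minor the chord on Db is Db–F–Ab.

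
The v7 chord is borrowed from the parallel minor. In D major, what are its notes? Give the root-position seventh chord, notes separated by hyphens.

A-C-E-G

The root, A, is scale degree 5 — the same note in D major and D minor; only the chord quality changes. In D minor the chord on A is A–C–E–G.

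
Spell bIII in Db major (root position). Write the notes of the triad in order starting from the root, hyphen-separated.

Fb-Ab-Cb

bIII is built on the lowered scale degree 3. In Db major degree 3 is F; lowered it becomes Fb. In Db minor the chord on Fb is Fb–Ab–Cb.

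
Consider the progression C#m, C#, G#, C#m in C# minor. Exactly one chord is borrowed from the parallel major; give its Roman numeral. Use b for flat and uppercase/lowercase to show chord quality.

C# minor has the diatonic set C#m, D#dim, E, F#m, G#, A, B (with V from harmonic minor). C#m and G# both belong to that set. But C# (C#–E#–G#) is foreign: the diatonic i on degree 1 is C#m, whereas C# comes from C# major. It is labeled I.

I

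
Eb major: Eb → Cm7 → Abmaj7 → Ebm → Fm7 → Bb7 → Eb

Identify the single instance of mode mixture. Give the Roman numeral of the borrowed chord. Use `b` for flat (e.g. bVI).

In Eb major the diatonic chords are Eb, Fm, Gm, Ab, Bb, Cm, Ddim. Eb, Cm7, Abmaj7, Fm7 and Bb7 all belong to that set. But Ebm (Eb–Gb–Bb) is foreign: the diatonic I on degree 1 is Eb, whereas Ebm comes from Eb minor. It is labeled i.

i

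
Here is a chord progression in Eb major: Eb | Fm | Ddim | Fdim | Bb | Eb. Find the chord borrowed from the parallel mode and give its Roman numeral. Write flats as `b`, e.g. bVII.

ii°

Eb major has the diatonic set Eb, Fm, Gm, Ab, Bb, Cm, Ddim. Eb, Fm, Ddim and Bb are all diatonic. Fdim (F–Ab–Cb) is not: scale degree 2 in Eb major carries Fm (ii). In Eb minor the chord on that degree is Fdim, so here it functions as ii°, borrowed from the parallel minor.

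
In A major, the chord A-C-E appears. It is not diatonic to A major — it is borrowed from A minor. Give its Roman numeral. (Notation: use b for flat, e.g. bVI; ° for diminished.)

i

The root A is the diatonic 1st degree of A major; the borrowing shows in the chord quality. Diatonically A major has A (I) on that degree; A–C–E is instead the minor chord native to A minor, so it takes the label i.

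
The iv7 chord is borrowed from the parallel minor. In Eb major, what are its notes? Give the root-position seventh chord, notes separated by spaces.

The root, Ab, is scale degree 4 — the same note in Eb major and Eb minor; only the chord quality changes. Building the minor-seventh chord from the parallel minor on Ab: Ab–Cb–Eb–Gb.

Ab Cb Eb Gb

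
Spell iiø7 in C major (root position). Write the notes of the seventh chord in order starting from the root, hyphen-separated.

The root, D, is scale degree 2 — the same note in C major and C minor; only the chord quality changes. Stacking thirds in C minor on D gives D–F–Ab–C.

D-F-Ab-C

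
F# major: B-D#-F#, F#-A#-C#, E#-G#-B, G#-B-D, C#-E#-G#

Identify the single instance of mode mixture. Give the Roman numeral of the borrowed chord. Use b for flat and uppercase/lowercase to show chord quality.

The diatonic triads in F# major are F#, G#m, A#m, B, C#, D#m, E#dim. Of the given chords, B–D#–F# = B, F#–A#–C# = F#, E#–G#–B = E#dim and C#–E#–G# = C# are diatonic. G#–B–D doesn't fit — on degree 2 F# major would have G#m (ii). G#dim is the degree-2 chord of F# minor, so it is the borrowed ii°.

ii°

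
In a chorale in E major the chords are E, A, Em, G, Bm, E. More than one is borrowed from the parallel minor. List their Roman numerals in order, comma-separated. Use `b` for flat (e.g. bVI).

i, bIII, v

In E major the diatonic chords are E, F#m, G#m, A, B, C#m, D#dim. Of the given chords, E and A are diatonic. Em (E–G–B) is not: scale degree 1 in E major carries E (I). In E minor the chord on that degree is Em, so here it functions as i, borrowed from the parallel minor. G (G–B–D) doesn't fit — on degree 3 E major would have G#m (iii). G is the degree-3 chord of E minor, so it is the borrowed bIII. But Bm (B–D–F#) is foreign: the diatonic V on degree 5 is B, whereas Bm comes from E minor. It is labeled v.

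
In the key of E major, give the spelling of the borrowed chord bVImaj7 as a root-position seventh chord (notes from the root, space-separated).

The root of bVImaj7 is the lowered 6th degree: C# becomes C. Building the major-seventh chord from the parallel minor on C: C–E–G–B.

C E G B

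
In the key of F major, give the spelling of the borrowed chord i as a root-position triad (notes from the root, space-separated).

The root, F, is scale degree 1 — the same note in F major and F minor; only the chord quality changes. Stacking thirds in F minor on F gives F–Ab–C.

F Ab C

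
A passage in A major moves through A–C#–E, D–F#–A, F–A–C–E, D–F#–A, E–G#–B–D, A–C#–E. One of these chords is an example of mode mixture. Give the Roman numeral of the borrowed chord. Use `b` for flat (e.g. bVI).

bVImaj7

The diatonic triads in A major are A, Bm, C#m, D, E, F#m, G#dim. A–C#–E = A, D–F#–A = D and E–G#–B–D = E7 are all diatonic. But F–A–C–E is foreign: the diatonic vi on degree 6 is F#m, whereas Fmaj7 comes from A minor. It is labeled bVImaj7.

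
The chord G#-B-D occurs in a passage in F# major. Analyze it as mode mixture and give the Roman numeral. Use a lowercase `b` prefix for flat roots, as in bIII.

The root G# is the diatonic 2nd degree of F# major; the borrowing shows in the chord quality. The diatonic chord on degree 2 would be G#m (ii), but G#–B–D is the diminished chord from F# minor. As a borrowed chord it is labeled ii°.

ii°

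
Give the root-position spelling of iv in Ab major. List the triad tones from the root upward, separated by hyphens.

The root, Db, is scale degree 4 — the same note in Ab major and Ab minor; only the chord quality changes. In Ab minor the chord on Db is Db–Fb–Ab.

Db-Fb-Ab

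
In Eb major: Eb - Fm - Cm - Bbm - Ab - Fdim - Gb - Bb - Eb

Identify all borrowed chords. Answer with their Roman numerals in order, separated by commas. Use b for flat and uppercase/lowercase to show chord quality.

v, ii°, bIII

Eb major has the diatonic set Eb, Fm, Gm, Ab, Bb, Cm, Ddim. Eb, Fm, Cm, Ab and Bb are all diatonic. Bbm (Bb–Db–F) is not: scale degree 5 in Eb major carries Bb (V). In Eb minor the chord on that degree is Bbm, so here it functions as v, borrowed from the parallel minor. Fdim (F–Ab–Cb) is not: scale degree 2 in Eb major carries Fm (ii). In Eb minor the chord on that degree is Fdim, so here it functions as ii°, borrowed from the parallel minor. Gb (Gb–Bb–Db) is not: scale degree 3 in Eb major carries Gm (iii). In Eb minor the chord on that degree is Gb, so here it functions as bIII, borrowed from the parallel minor.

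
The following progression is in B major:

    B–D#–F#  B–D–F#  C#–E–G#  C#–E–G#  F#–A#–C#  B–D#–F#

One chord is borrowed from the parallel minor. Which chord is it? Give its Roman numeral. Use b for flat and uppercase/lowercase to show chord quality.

In B major the diatonic chords are B, C#m, D#m, E, F#, G#m, A#dim. B–D#–F# = B, C#–E–G# = C#m and F#–A#–C# = F# are all diatonic. B–D–F# is not: scale degree 1 in B major carries B (I). In B minor the chord on that degree is Bm, so here it functions as i, borrowed from the parallel minor.

i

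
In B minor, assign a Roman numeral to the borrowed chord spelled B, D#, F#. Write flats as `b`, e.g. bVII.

I

B is scale degree 1 in B minor. The diatonic chord on degree 1 would be Bm (i), but B–D#–F# is the major chord from B major. As a borrowed chord it is labeled I.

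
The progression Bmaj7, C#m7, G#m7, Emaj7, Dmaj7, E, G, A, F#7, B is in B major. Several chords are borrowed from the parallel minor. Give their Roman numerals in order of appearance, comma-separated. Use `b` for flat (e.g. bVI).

bIIImaj7, bVI, bVII

The diatonic triads in B major are B, C#m, D#m, E, F#, G#m, A#dim. Bmaj7, C#m7, G#m7, Emaj7, E, F#7 and B all belong to that set. But Dmaj7 (D–F#–A–C#) is foreign: the diatonic iii on degree 3 is D#m, whereas Dmaj7 comes from B minor. It is labeled bIIImaj7. G (G–B–D) is not: scale degree 6 in B major carries G#m (vi). In B minor the chord on that degree is G, so here it functions as bVI, borrowed from the parallel minor. A (A–C#–E) doesn't fit — on degree 7 B major would have A#dim (vii°). A is the degree-7 chord of B minor, so it is the borrowed bVII.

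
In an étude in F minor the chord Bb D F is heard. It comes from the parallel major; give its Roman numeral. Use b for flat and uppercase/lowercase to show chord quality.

IV

The root Bb is the diatonic 4th degree of F minor; the borrowing shows in the chord quality. The diatonic chord on degree 4 would be Bbm (iv), but Bb–D–F is the major chord from F major. As a borrowed chord it is labeled IV.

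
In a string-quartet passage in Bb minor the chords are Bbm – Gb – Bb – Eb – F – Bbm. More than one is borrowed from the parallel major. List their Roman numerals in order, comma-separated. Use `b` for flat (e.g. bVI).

Bb minor has the diatonic set Bbm, Cdim, Db, Ebm, F, Gb, Ab (with V from harmonic minor). Of the given chords, Bbm, Gb and F are diatonic. But Bb (Bb–D–F) is foreign: the diatonic i on degree 1 is Bbm, whereas Bb comes from Bb major. It is labeled I. But Eb (Eb–G–Bb) is foreign: the diatonic iv on degree 4 is Ebm, whereas Eb comes from Bb major. It is labeled IV.

I, IV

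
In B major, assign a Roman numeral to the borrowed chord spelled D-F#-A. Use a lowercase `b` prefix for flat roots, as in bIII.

In B major scale degree 3 is D#; D is its lowered form, from B minor. Diatonically B major has D#m (iii) on that degree; D–F#–A is instead the major chord native to B minor, so it takes the label bIII.

bIII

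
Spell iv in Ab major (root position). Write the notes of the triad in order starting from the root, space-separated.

iv is built on scale degree 4, which is Db in both Ab major and its parallel. In Ab minor the chord on Db is Db–Fb–Ab.

Db Fb Ab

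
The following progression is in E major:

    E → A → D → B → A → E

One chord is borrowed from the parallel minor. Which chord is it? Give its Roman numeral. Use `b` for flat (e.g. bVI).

In E major the diatonic chords are E, F#m, G#m, A, B, C#m, D#dim. E, A and B all belong to that set. D (D–F#–A) is not: scale degree 7 in E major carries D#dim (vii°). In E minor the chord on that degree is D, so here it functions as bVII, borrowed from the parallel minor.

bVII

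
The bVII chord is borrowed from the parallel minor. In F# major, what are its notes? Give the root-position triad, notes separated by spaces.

E G# B

The root of bVII is the lowered 7th degree: E# becomes E. Building the major chord from the parallel minor on E: E–G#–B.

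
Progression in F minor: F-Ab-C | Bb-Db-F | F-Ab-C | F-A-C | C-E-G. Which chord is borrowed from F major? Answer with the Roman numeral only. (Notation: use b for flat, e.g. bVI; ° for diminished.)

I

F minor has the diatonic set Fm, Gdim, Ab, Bbm, C, Db, Eb (with V from harmonic minor). F–Ab–C = Fm, Bb–Db–F = Bbm and C–E–G = C are all diatonic. F–A–C is not: scale degree 1 in F minor carries Fm (i). In F major the chord on that degree is F, so here it functions as I, borrowed from the parallel major.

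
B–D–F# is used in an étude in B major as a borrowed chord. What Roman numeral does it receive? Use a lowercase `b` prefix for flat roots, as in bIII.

i

The root B is the diatonic 1st degree of B major; the borrowing shows in the chord quality. The diatonic chord on degree 1 would be B (I), but B–D–F# is the minor chord from B minor. As a borrowed chord it is labeled i.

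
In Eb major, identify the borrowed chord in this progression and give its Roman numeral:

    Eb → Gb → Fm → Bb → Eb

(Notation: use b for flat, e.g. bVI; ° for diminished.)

bIII

In Eb major the diatonic chords are Eb, Fm, Gm, Ab, Bb, Cm, Ddim. Eb, Fm and Bb all belong to that set. Gb (Gb–Bb–Db) is not: scale degree 3 in Eb major carries Gm (iii). In Eb minor the chord on that degree is Gb, so here it functions as bIII, borrowed from the parallel minor.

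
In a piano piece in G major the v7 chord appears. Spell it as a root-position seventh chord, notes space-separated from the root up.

D F A C

The root, D, is scale degree 5 — the same note in G major and G minor; only the chord quality changes. In G minor the chord on D is D–F–A–C.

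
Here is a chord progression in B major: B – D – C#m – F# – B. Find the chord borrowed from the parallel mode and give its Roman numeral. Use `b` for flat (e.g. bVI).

bIII

B major has the diatonic set B, C#m, D#m, E, F#, G#m, A#dim. Of the given chords, B, C#m and F# are diatonic. D (D–F#–A) doesn't fit — on degree 3 B major would have D#m (iii). D is the degree-3 chord of B minor, so it is the borrowed bIII.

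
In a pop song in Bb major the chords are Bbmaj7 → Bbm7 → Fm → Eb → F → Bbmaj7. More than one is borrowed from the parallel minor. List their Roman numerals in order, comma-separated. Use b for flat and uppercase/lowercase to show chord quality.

i7, v

The diatonic triads in Bb major are Bb, Cm, Dm, Eb, F, Gm, Adim. Of the given chords, Bbmaj7, Eb and F are diatonic. Bbm7 (Bb–Db–F–Ab) is not: scale degree 1 in Bb major carries Bb (I). In Bb minor the chord on that degree is Bbm7, so here it functions as i7, borrowed from the parallel minor. Fm (F–Ab–C) is not: scale degree 5 in Bb major carries F (V). In Bb minor the chord on that degree is Fm, so here it functions as v, borrowed from the parallel minor.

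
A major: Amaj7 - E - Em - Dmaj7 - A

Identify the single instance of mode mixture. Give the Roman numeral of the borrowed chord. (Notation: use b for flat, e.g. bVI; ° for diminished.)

In A major the diatonic chords are A, Bm, C#m, D, E, F#m, G#dim. Amaj7, E, Dmaj7 and A all belong to that set. But Em (E–G–B) is foreign: the diatonic V on degree 5 is E, whereas Em comes from A minor. It is labeled v.

v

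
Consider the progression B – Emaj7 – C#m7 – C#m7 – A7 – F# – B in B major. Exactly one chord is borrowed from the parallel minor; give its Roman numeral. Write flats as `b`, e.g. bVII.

bVII7

In B major the diatonic chords are B, C#m, D#m, E, F#, G#m, A#dim. B, Emaj7, C#m7 and F# all belong to that set. A7 (A–C#–E–G) is not: scale degree 7 in B major carries A#dim (vii°). In B minor the chord on that degree is A7, so here it functions as bVII7, borrowed from the parallel minor.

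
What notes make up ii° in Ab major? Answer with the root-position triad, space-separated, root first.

Bb Db Fb

ii° is built on scale degree 2, which is Bb in both Ab major and its parallel. In Ab minor the chord on Bb is Bb–Db–Fb.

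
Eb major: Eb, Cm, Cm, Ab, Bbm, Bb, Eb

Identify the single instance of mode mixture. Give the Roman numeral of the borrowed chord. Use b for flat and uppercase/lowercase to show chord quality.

v

In Eb major the diatonic chords are Eb, Fm, Gm, Ab, Bb, Cm, Ddim. Eb, Cm, Ab and Bb are all diatonic. Bbm (Bb–Db–F) doesn't fit — on degree 5 Eb major would have Bb (V). Bbm is the degree-5 chord of Eb minor, so it is the borrowed v.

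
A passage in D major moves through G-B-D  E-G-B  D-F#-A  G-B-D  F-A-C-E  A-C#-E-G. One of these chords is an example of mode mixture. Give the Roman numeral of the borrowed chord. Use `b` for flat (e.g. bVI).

bIIImaj7

In D major the diatonic chords are D, Em, F#m, G, A, Bm, C#dim. G–B–D = G, E–G–B = Em, D–F#–A = D and A–C#–E–G = A7 are all diatonic. F–A–C–E doesn't fit — on degree 3 D major would have F#m (iii). Fmaj7 is the degree-3 chord of D minor, so it is the borrowed bIIImaj7.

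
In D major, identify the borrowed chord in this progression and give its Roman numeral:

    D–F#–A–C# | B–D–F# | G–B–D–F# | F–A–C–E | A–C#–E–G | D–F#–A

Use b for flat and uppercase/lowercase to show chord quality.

D major has the diatonic set D, Em, F#m, G, A, Bm, C#dim. Of the given chords, D–F#–A–C# = Dmaj7, B–D–F# = Bm, G–B–D–F# = Gmaj7, A–C#–E–G = A7 and D–F#–A = D are diatonic. F–A–C–E is not: scale degree 3 in D major carries F#m (iii). In D minor the chord on that degree is Fmaj7, so here it functions as bIIImaj7, borrowed from the parallel minor.

bIIImaj7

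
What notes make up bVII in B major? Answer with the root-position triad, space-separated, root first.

The root of bVII is the lowered 7th degree: A# becomes A. In B minor the chord on A is A–C#–E.

A C# E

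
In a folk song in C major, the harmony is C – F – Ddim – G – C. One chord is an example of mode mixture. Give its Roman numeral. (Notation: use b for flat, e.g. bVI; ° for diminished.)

ii°

C major has the diatonic set C, Dm, Em, F, G, Am, Bdim. C, F and G all belong to that set. But Ddim (D–F–Ab) is foreign: the diatonic ii on degree 2 is Dm, whereas Ddim comes from C minor. It is labeled ii°.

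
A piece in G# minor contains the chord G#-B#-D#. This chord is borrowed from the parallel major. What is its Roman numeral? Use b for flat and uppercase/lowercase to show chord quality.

I

G# is scale degree 1 in G# minor. G#–B#–D# is a major chord — the form found in G# major, not the diatonic i (G#m). Borrowed into G# minor it is written I.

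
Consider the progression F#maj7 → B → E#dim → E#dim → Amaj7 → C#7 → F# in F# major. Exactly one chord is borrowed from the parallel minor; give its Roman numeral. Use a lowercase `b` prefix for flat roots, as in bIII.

bIIImaj7

F# major has the diatonic set F#, G#m, A#m, B, C#, D#m, E#dim. F#maj7, B, E#dim, C#7 and F# all belong to that set. But Amaj7 (A–C#–E–G#) is foreign: the diatonic iii on degree 3 is A#m, whereas Amaj7 comes from F# minor. It is labeled bIIImaj7.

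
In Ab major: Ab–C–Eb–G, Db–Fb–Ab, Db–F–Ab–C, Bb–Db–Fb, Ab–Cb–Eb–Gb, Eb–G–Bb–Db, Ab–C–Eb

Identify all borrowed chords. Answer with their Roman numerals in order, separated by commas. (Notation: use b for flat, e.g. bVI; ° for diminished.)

Ab major has the diatonic set Ab, Bbm, Cm, Db, Eb, Fm, Gdim. Of the given chords, Ab–C–Eb–G = Abmaj7, Db–F–Ab–C = Dbmaj7, Eb–G–Bb–Db = Eb7 and Ab–C–Eb = Ab are diatonic. Db–Fb–Ab is not: scale degree 4 in Ab major carries Db (IV). In Ab minor the chord on that degree is Dbm, so here it functions as iv, borrowed from the parallel minor. Bb–Db–Fb doesn't fit — on degree 2 Ab major would have Bbm (ii). Bbdim is the degree-2 chord of Ab minor, so it is the borrowed ii°. But Ab–Cb–Eb–Gb is foreign: the diatonic I on degree 1 is Ab, whereas Abm7 comes from Ab minor. It is labeled i7.

iv, ii°, i7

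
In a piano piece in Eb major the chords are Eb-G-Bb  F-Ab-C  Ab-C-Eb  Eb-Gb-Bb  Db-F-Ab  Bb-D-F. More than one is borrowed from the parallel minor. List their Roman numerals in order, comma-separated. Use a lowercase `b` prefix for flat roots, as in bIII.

i, bVII

The diatonic triads in Eb major are Eb, Fm, Gm, Ab, Bb, Cm, Ddim. Eb–G–Bb = Eb, F–Ab–C = Fm, Ab–C–Eb = Ab and Bb–D–F = Bb all belong to that set. Eb–Gb–Bb doesn't fit — on degree 1 Eb major would have Eb (I). Ebm is the degree-1 chord of Eb minor, so it is the borrowed i. Db–F–Ab is not: scale degree 7 in Eb major carries Ddim (vii°). In Eb minor the chord on that degree is Db, so here it functions as bVII, borrowed from the parallel minor.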